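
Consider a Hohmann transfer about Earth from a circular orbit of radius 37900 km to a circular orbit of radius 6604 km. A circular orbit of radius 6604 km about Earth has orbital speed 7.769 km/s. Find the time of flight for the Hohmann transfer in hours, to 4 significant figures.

t = 4.588 hours

From the circular-orbit relation v² = μ/r at r = 6604 km: μ = v²r = (7.769)² × 6604 = 3.98600×10^5 km³/s².
Semi-major axis of the transfer orbit: a_t = (37900 + 6604)/2 = 22252 km.
By Kepler's third law the transfer-orbit period is T = 2π√(a_t³/μ), so t = T/2 = 16517 s.
Converting: 16517 s ÷ 3600 s/hour = 4.588 hours.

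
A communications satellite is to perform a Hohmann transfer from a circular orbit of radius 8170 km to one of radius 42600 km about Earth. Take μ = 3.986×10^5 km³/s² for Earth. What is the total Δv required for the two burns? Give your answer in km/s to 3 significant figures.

Transfer-ellipse semi-major axis a_t = (r₁ + r₂)/2 = (8170 + 42600)/2 = 25385 km.
Circular speed at r₁: v₁ = √(μ/r₁) = √(3.986×10^5/8170) = 6.98486 km/s.
On the transfer ellipse at r₁, vis-viva equation gives v_p = √[μ(2/r₁ − 1/a_t)] = 9.04844 km/s.
First burn Δv₁ = |v_p − v₁| = 2.0636 km/s.
At r₂, v₂ = √(μ/r₂) = 3.05889 km/s.
Transfer-orbit speed at r₂: v_a = √[μ(2/r₂ − 1/a_t)] = 1.73535 km/s.
Second burn Δv₂ = |v₂ − v_a| = 1.3235 km/s.
Total Δv = Δv₁ + Δv₂ = 3.387 km/s.

Δv = 3.39 km/s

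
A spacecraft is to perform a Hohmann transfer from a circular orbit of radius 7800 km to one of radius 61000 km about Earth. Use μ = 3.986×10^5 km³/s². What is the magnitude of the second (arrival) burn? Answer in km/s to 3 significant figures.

Semi-major axis of the transfer orbit: a_t = (7800 + 61000)/2 = 34400 km.
On the circular orbit at r = 61000 km, v_c = √(μ/r) = 2.556 km/s.
Vis-viva on the transfer ellipse at r = 61000 km gives v_t = √[μ(2/r − 1/a_t)] = 1.217 km/s.
Δv₂ = |v_t − v_c| = |1.217 − 2.556| = 1.339 km/s.

Δv₂ = 1.34 km/s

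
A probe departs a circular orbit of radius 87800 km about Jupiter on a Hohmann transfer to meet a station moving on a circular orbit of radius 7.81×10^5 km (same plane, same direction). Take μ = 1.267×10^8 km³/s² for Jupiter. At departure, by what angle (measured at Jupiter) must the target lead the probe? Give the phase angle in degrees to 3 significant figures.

φ = 105°

The Hohmann ellipse has a_t = (r₁ + r₂)/2 = 4.344×10^5 km.
Transfer time t = π√(a_t³/μ) = 79909 s.
The target's mean motion on its circular orbit is ω₂ = √(μ/r₂³) = 1.6308×10^-5 rad/s.
Angle swept by the target during transfer: ω₂·t = 1.3032 rad = 74.67°.
The probe traverses 180° on the transfer ellipse, so the target must lead by 180° − 74.67° = 105°.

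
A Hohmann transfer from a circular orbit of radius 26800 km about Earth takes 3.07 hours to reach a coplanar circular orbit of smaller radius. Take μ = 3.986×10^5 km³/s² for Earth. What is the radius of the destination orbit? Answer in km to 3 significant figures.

Transfer time t = 3.07 hours = 11052 s, and t = π√(a_t³/μ).
So a_t = (μ t²/π²)^(1/3) = (3.986×10^5 × (11052)² / π²)^(1/3) = 17023 km.
Since a_t = (r₁ + r₂)/2, r₂ = 2a_t − r₁ = 2×17023 − 26800 = 7246 km.

r₂ = 7250 km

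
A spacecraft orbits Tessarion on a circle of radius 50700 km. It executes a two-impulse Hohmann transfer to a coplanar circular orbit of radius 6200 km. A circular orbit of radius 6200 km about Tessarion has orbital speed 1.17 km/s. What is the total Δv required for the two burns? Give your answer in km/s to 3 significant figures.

From the circular-orbit relation v² = μ/r at r = 6200 km: μ = v²r = (1.17)² × 6200 = 8487.18 km³/s².
Transfer-ellipse semi-major axis a_t = (r₁ + r₂)/2 = (50700 + 6200)/2 = 28450 km.
At r₁ the circular-orbit speed is v₁ = √(μ/r₁) = 0.4091 km/s.
On the transfer ellipse at r₁, v² = μ(2/r − 1/a) gives v_a = √[μ(2/r₁ − 1/a_t)] = 0.1910 km/s.
First burn Δv₁ = |v_a − v₁| = 0.2181 km/s.
At r₂, v₂ = √(μ/r₂) = 1.1700 km/s.
Transfer-orbit speed at r₂: v_p = √[μ(2/r₂ − 1/a_t)] = 1.5619 km/s.
Second burn Δv₂ = |v₂ − v_p| = 0.3919 km/s.
Total Δv = Δv₁ + Δv₂ = 0.6100 km/s.

Δv = 0.610 km/s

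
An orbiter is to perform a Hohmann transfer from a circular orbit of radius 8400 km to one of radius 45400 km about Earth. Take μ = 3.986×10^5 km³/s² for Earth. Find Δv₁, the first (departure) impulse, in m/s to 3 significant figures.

Δv₁ = 2060 m/s

Transfer-ellipse semi-major axis a_t = (r₁ + r₂)/2 = (8400 + 45400)/2 = 26900 km.
On the circular orbit at r = 8400 km, v_c = √(μ/r) = 6.88857 km/s.
Vis-viva on the transfer ellipse at r = 8400 km gives v_t = √[μ(2/r − 1/a_t)] = 8.94913 km/s.
Δv₁ = |v_t − v_c| = |8.94913 − 6.88857| = 2.061 km/s.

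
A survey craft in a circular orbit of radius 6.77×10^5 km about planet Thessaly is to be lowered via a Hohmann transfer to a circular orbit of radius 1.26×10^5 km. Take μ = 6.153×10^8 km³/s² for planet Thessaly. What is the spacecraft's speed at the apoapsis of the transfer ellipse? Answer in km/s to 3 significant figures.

v = 16.9 km/s

Semi-major axis of the transfer orbit: a_t = (6.770×10^5 + 1.260×10^5)/2 = 4.015×10^5 km.
The apoapsis of the transfer ellipse is at r = 6.770×10^5 km.
Applying v² = μ(2/r − 1/a_t): v = 16.89 km/s.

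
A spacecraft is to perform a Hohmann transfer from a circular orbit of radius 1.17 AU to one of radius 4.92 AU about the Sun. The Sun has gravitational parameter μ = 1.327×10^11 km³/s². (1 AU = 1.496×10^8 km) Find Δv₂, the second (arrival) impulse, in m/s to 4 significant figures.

Δv₂ = 5104 m/s

In km: r₁ = 1.17 × 1.496×10^8 = 1.75032×10^8 km; r₂ = 4.92 × 1.496×10^8 = 7.36032×10^8 km.
Transfer-ellipse semi-major axis a_t = (r₁ + r₂)/2 = (1.75032×10^8 + 7.36032×10^8)/2 = 4.55532×10^8 km.
On the circular orbit at r = 7.36032×10^8 km, v_c = √(μ/r) = 13.427 km/s.
Transfer-orbit speed at the same r (vis-viva, a = a_t): v_t = √[μ(2/r − 1/a_t)] = 8.3231 km/s.
Δv₂ = |v_t − v_c| = |8.3231 − 13.427| = 5.104 km/s.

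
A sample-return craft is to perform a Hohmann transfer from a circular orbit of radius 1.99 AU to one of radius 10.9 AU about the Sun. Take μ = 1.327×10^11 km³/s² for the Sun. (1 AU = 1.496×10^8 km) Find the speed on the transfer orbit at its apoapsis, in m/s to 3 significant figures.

v = 5010 m/s

In km: r₁ = 1.99 × 1.496×10^8 = 2.97704×10^8 km; r₂ = 10.9 × 1.496×10^8 = 1.63064×10^9 km.
Semi-major axis of the transfer orbit: a_t = (2.97704×10^8 + 1.63064×10^9)/2 = 9.64172×10^8 km.
The apoapsis of the transfer ellipse is at r = 1.63064×10^9 km.
From the vis-viva equation, v = √[μ(2/r − 1/a_t)] = 5.013 km/s.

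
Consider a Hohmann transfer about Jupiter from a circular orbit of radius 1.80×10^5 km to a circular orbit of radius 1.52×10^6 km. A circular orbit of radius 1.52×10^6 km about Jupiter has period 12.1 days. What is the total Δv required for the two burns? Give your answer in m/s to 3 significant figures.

Δv = 13900 m/s

From Kepler's third law T² = 4π²r³/μ at r = 1.52×10^6 km, T = 12.1 days = 12.1 × 86400 s = 1.04544×10^6 s: μ = 4π²r³/T² = 1.26851×10^8 km³/s².
The Hohmann ellipse has a_t = (r₁ + r₂)/2 = 8.500×10^5 km.
At r₁ the circular-orbit speed is v₁ = √(μ/r₁) = 26.5467 km/s.
Transfer-orbit speed at r₁ (v² = μ(2/r − 1/a)): v_p = √[μ(2/r₁ − 1/a_t)] = 35.4995 km/s.
First burn Δv₁ = |v_p − v₁| = 8.953 km/s.
Circular speed at r₂: v₂ = √(μ/r₂) = 9.135 km/s.
Transfer-orbit speed at r₂: v_a = √[μ(2/r₂ − 1/a_t)] = 4.204 km/s.
Second burn Δv₂ = |v₂ − v_a| = 4.931 km/s.
Total Δv = Δv₁ + Δv₂ = 13.88 km/s.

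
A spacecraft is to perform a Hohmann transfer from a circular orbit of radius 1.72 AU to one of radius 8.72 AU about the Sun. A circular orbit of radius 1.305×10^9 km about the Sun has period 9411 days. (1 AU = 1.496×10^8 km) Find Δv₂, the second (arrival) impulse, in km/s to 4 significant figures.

Δv₂ = 4.296 km/s

From Kepler's third law T² = 4π²r³/μ at r = 1.305×10^9 km, T = 9411 days = 9411 × 86400 s = 8.131104×10^8 s: μ = 4π²r³/T² = 1.32707×10^11 km³/s².
In km: r₁ = 1.72 × 1.496×10^8 = 2.57312×10^8 km; r₂ = 8.72 × 1.496×10^8 = 1.304512×10^9 km.
Transfer-ellipse semi-major axis a_t = (r₁ + r₂)/2 = (2.57312×10^8 + 1.304512×10^9)/2 = 7.80912×10^8 km.
On the circular orbit at r = 1.304512×10^9 km, v_c = √(μ/r) = 10.086 km/s.
Vis-viva on the transfer ellipse at r = 1.304512×10^9 km gives v_t = √[μ(2/r − 1/a_t)] = 5.7896 km/s.
Δv₂ = |v_t − v_c| = |5.7896 − 10.086| = 4.296 km/s.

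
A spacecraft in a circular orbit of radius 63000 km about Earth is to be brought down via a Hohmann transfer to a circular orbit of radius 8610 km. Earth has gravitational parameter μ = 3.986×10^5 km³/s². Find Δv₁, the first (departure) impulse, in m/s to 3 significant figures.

The Hohmann ellipse has a_t = (r₁ + r₂)/2 = 35805 km.
Circular speed at r = 63000 km: v_c = √(μ/r) = 2.515 km/s.
Transfer-orbit speed at the same r (vis-viva, a = a_t): v_t = √[μ(2/r − 1/a_t)] = 1.233 km/s.
Δv₁ = |v_t − v_c| = |1.233 − 2.515| = 1.282 km/s.

Δv₁ = 1280 m/s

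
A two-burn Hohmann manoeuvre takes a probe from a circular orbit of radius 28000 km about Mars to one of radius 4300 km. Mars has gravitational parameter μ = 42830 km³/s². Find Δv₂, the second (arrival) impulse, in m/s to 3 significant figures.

Δv₂ = 1000 m/s

The Hohmann ellipse has a_t = (r₁ + r₂)/2 = 16150 km.
On the circular orbit at r = 4300 km, v_c = √(μ/r) = 3.1560 km/s.
Transfer-orbit speed at the same r (vis-viva, a = a_t): v_t = √[μ(2/r − 1/a_t)] = 4.1556 km/s.
Δv₂ = |v_t − v_c| = |4.1556 − 3.1560| = 0.9996 km/s.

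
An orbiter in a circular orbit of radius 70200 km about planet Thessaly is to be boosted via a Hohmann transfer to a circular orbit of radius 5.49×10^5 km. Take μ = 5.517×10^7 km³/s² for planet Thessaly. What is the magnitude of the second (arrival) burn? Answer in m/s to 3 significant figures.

Δv₂ = 5250 m/s

Semi-major axis of the transfer orbit: a_t = (70200 + 5.490×10^5)/2 = 3.096×10^5 km.
Circular speed at r = 5.490×10^5 km: v_c = √(μ/r) = 10.0246 km/s.
Vis-viva on the transfer ellipse at r = 5.490×10^5 km gives v_t = √[μ(2/r − 1/a_t)] = 4.77346 km/s.
Δv₂ = |v_t − v_c| = |4.77346 − 10.0246| = 5.251 km/s.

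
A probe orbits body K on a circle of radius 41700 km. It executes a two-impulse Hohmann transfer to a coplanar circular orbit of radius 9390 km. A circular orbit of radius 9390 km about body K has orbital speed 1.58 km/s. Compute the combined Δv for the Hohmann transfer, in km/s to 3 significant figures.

Δv = 0.734 km/s

From the circular-orbit relation v² = μ/r at r = 9390 km: μ = v²r = (1.58)² × 9390 = 23441.2 km³/s².
Semi-major axis of the transfer orbit: a_t = (41700 + 9390)/2 = 25545 km.
At r₁ the circular-orbit speed is v₁ = √(μ/r₁) = 0.7498 km/s.
On the transfer ellipse at r₁, vis-viva equation gives v_a = √[μ(2/r₁ − 1/a_t)] = 0.4546 km/s.
First burn Δv₁ = |v_a − v₁| = 0.2952 km/s.
At r₂, v₂ = √(μ/r₂) = 1.5800 km/s.
Transfer-orbit speed at r₂: v_p = √[μ(2/r₂ − 1/a_t)] = 2.0187 km/s.
Second burn Δv₂ = |v₂ − v_p| = 0.4387 km/s.
Total Δv = Δv₁ + Δv₂ = 0.7339 km/s.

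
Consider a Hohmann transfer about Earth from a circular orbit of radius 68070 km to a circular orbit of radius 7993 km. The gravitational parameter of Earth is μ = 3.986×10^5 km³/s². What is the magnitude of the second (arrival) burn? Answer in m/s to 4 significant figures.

Transfer-ellipse semi-major axis a_t = (r₁ + r₂)/2 = (68070 + 7993)/2 = 38031.5 km.
On the circular orbit at r = 7993 km, v_c = √(μ/r) = 7.062 km/s.
Transfer-orbit speed at the same r (vis-viva, a = a_t): v_t = √[μ(2/r − 1/a_t)] = 9.448 km/s.
Δv₂ = |v_t − v_c| = |9.448 − 7.062| = 2.386 km/s.

Δv₂ = 2386 m/s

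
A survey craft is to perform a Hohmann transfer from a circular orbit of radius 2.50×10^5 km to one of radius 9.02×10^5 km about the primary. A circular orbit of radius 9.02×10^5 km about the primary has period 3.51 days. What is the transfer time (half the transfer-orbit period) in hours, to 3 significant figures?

t = 21.5 hours

From Kepler's third law T² = 4π²r³/μ at r = 9.02×10^5 km, T = 3.51 days = 3.51 × 86400 s = 3.03264×10^5 s: μ = 4π²r³/T² = 3.15020×10^8 km³/s².
Transfer-ellipse semi-major axis a_t = (r₁ + r₂)/2 = (2.500×10^5 + 9.020×10^5)/2 = 5.760×10^5 km.
Half the transfer-orbit period gives t = π√(a_t³/μ) = 77380 s.
Converting: 77380 s ÷ 3600 s/hour = 21.5 hours.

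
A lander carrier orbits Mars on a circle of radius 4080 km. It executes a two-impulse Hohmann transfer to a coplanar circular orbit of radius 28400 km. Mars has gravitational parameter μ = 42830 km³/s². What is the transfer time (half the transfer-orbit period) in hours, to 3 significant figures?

The Hohmann ellipse has a_t = (r₁ + r₂)/2 = 16240 km.
By Kepler's third law the transfer-orbit period is T = 2π√(a_t³/μ), so t = T/2 = 31420 s.
Converting: 31420 s ÷ 3600 s/hour = 8.73 hours.

t = 8.73 hours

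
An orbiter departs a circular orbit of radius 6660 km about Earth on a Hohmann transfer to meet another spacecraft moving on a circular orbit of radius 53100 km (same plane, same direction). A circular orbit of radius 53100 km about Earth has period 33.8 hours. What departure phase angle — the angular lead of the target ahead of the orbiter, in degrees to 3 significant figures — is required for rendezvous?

φ = 104°

From Kepler's third law T² = 4π²r³/μ at r = 53100 km, T = 33.8 hours = 33.8 × 3600 s = 1.2168×10^5 s: μ = 4π²r³/T² = 3.99213×10^5 km³/s².
Semi-major axis of the transfer orbit: a_t = (6660 + 53100)/2 = 29880 km.
The half-period of the transfer ellipse is t = π√(a_t³/μ) = 25680 s.
Target angular speed ω₂ = √(μ/r₂³) = 5.164×10^-5 rad/s.
Angle swept by the target during transfer: ω₂·t = 1.3261 rad = 75.98°.
The orbiter traverses 180° on the transfer ellipse, so the target must lead by 180° − 75.98° = 104°.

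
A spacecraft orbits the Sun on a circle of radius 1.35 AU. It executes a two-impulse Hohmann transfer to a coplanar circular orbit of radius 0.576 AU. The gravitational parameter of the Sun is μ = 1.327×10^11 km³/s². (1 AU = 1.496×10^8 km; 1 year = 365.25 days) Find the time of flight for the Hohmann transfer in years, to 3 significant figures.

In km: r₁ = 1.35 × 1.496×10^8 = 2.0196×10^8 km; r₂ = 0.576 × 1.496×10^8 = 8.61696×10^7 km.
Semi-major axis of the transfer orbit: a_t = (2.0196×10^8 + 8.61696×10^7)/2 = 1.440648×10^8 km.
Half the transfer-orbit period gives t = π√(a_t³/μ) = 1.4913×10^7 s.
Converting: 1.4913×10^7 s ÷ 3.15576×10^7 s/year (365.25 × 86400) = 0.473 years.

t = 0.473 years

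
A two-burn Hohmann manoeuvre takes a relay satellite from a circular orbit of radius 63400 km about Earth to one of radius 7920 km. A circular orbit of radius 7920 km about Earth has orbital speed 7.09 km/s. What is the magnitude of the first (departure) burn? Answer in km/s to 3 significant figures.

From the circular-orbit relation v² = μ/r at r = 7920 km: μ = v²r = (7.09)² × 7920 = 3.98123×10^5 km³/s².
The Hohmann ellipse has a_t = (r₁ + r₂)/2 = 35660 km.
On the circular orbit at r = 63400 km, v_c = √(μ/r) = 2.506 km/s.
Vis-viva on the transfer ellipse at r = 63400 km gives v_t = √[μ(2/r − 1/a_t)] = 1.181 km/s.
Δv₁ = |v_t − v_c| = |1.181 − 2.506| = 1.325 km/s.

Δv₁ = 1.32 km/s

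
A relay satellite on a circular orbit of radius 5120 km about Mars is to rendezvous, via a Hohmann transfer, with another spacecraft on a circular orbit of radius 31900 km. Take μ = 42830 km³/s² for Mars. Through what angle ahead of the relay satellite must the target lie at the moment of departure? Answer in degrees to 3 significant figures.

Semi-major axis of the transfer orbit: a_t = (5120 + 31900)/2 = 18510 km.
Transfer time t = π√(a_t³/μ) = 38228 s.
Target angular speed ω₂ = √(μ/r₂³) = 3.6324×10^-5 rad/s.
Angle swept by the target during transfer: ω₂·t = 1.3886 rad = 79.56°.
The relay satellite traverses 180° on the transfer ellipse, so the target must lead by 180° − 79.56° = 100°.

φ = 100°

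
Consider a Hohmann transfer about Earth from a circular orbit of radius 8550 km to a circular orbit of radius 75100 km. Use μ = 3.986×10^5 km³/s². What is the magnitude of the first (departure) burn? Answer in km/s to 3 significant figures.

Δv₁ = 2.32 km/s

The Hohmann ellipse has a_t = (r₁ + r₂)/2 = 41825 km.
On the circular orbit at r = 8550 km, v_c = √(μ/r) = 6.828 km/s.
Vis-viva on the transfer ellipse at r = 8550 km gives v_t = √[μ(2/r − 1/a_t)] = 9.149 km/s.
Δv₁ = |v_t − v_c| = |9.149 − 6.828| = 2.321 km/s.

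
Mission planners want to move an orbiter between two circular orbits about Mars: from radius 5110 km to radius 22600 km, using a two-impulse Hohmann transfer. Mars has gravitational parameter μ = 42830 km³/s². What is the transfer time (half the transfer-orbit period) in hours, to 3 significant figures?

t = 6.88 hours

Semi-major axis of the transfer orbit: a_t = (5110 + 22600)/2 = 13855 km.
By Kepler's third law the transfer-orbit period is T = 2π√(a_t³/μ), so t = T/2 = 24760 s.
Converting: 24760 s ÷ 3600 s/hour = 6.88 hours.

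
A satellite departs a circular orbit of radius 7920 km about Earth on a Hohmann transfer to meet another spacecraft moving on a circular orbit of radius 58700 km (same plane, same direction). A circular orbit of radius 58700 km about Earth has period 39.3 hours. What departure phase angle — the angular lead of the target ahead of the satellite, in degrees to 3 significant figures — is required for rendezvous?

φ = 103°

From Kepler's third law T² = 4π²r³/μ at r = 58700 km, T = 39.3 hours = 39.3 × 3600 s = 1.4148×10^5 s: μ = 4π²r³/T² = 3.98918×10^5 km³/s².
The Hohmann ellipse has a_t = (r₁ + r₂)/2 = 33310 km.
The half-period of the transfer ellipse is t = π√(a_t³/μ) = 30239 s.
Target angular speed ω₂ = √(μ/r₂³) = 4.4410×10^-5 rad/s.
Angle swept by the target during transfer: ω₂·t = 1.3429 rad = 76.94°.
The satellite traverses 180° on the transfer ellipse, so the target must lead by 180° − 76.94° = 103°.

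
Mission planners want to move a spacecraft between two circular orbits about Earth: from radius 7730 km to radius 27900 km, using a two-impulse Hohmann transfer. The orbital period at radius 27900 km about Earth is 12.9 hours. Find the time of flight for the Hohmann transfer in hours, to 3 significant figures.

t = 3.29 hours

From Kepler's third law T² = 4π²r³/μ at r = 27900 km, T = 12.9 hours = 12.9 × 3600 s = 46440 s: μ = 4π²r³/T² = 3.97546×10^5 km³/s².
Transfer-ellipse semi-major axis a_t = (r₁ + r₂)/2 = (7730 + 27900)/2 = 17815 km.
By Kepler's third law the transfer-orbit period is T = 2π√(a_t³/μ), so t = T/2 = 11850 s.
Converting: 11850 s ÷ 3600 s/hour = 3.29 hours.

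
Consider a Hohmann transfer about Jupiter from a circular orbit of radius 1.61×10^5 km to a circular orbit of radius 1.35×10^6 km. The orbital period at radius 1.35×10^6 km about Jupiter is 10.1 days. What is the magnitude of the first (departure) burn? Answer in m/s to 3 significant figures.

From Kepler's third law T² = 4π²r³/μ at r = 1.35×10^6 km, T = 10.1 days = 10.1 × 86400 s = 8.7264×10^5 s: μ = 4π²r³/T² = 1.27553×10^8 km³/s².
Semi-major axis of the transfer orbit: a_t = (1.610×10^5 + 1.350×10^6)/2 = 7.555×10^5 km.
On the circular orbit at r = 1.610×10^5 km, v_c = √(μ/r) = 28.147 km/s.
Vis-viva on the transfer ellipse at r = 1.610×10^5 km gives v_t = √[μ(2/r − 1/a_t)] = 37.625 km/s.
Δv₁ = |v_t − v_c| = |37.625 − 28.147| = 9.478 km/s.

Δv₁ = 9480 m/s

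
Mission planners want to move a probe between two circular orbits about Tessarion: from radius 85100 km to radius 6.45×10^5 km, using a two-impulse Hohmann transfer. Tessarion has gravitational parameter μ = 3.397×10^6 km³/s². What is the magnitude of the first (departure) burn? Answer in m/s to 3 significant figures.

Transfer-ellipse semi-major axis a_t = (r₁ + r₂)/2 = (85100 + 6.450×10^5)/2 = 3.6505×10^5 km.
On the circular orbit at r = 85100 km, v_c = √(μ/r) = 6.318 km/s.
Vis-viva on the transfer ellipse at r = 85100 km gives v_t = √[μ(2/r − 1/a_t)] = 8.398 km/s.
Δv₁ = |v_t − v_c| = |8.398 − 6.318| = 2.080 km/s.

Δv₁ = 2080 m/s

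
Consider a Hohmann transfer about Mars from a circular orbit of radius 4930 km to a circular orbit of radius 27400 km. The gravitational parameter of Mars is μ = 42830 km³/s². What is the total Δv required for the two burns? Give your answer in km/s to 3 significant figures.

The Hohmann ellipse has a_t = (r₁ + r₂)/2 = 16165 km.
Circular speed at r₁: v₁ = √(μ/r₁) = √(42830/4930) = 2.9475 km/s.
On the transfer ellipse at r₁, v² = μ(2/r − 1/a) gives v_p = √[μ(2/r₁ − 1/a_t)] = 3.8374 km/s.
First burn Δv₁ = |v_p − v₁| = 0.8899 km/s.
At r₂, v₂ = √(μ/r₂) = 1.25026 km/s.
Transfer-orbit speed at r₂: v_a = √[μ(2/r₂ − 1/a_t)] = 0.690453 km/s.
Second burn Δv₂ = |v₂ − v_a| = 0.5598 km/s.
Δv = Δv₁ + Δv₂ = 0.8899 + 0.5598 = 1.450 km/s.

Δv = 1.45 km/s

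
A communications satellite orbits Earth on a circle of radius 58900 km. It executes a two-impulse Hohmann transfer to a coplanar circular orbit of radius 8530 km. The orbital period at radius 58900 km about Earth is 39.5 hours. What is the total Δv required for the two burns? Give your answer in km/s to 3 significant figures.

From Kepler's third law T² = 4π²r³/μ at r = 58900 km, T = 39.5 hours = 39.5 × 3600 s = 1.422×10^5 s: μ = 4π²r³/T² = 3.98939×10^5 km³/s².
Transfer-ellipse semi-major axis a_t = (r₁ + r₂)/2 = (58900 + 8530)/2 = 33715 km.
At r₁ the circular-orbit speed is v₁ = √(μ/r₁) = 2.60253 km/s.
On the transfer ellipse at r₁, vis-viva gives v_a = √[μ(2/r₁ − 1/a_t)] = 1.30906 km/s.
First burn Δv₁ = |v_a − v₁| = 1.2935 km/s.
Circular speed at r₂: v₂ = √(μ/r₂) = 6.8388 km/s.
Transfer-orbit speed at r₂: v_p = √[μ(2/r₂ − 1/a_t)] = 9.0391 km/s.
Second burn Δv₂ = |v₂ − v_p| = 2.2003 km/s.
Total Δv = Δv₁ + Δv₂ = 3.494 km/s.

Δv = 3.49 km/s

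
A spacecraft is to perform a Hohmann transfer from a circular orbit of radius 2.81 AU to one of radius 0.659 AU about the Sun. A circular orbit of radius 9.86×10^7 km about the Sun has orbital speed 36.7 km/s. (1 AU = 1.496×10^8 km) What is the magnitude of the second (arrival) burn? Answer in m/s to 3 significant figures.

From the circular-orbit relation v² = μ/r at r = 9.86×10^7 km: μ = v²r = (36.7)² × 9.86×10^7 = 1.32803×10^11 km³/s².
In km: r₁ = 2.81 × 1.496×10^8 = 4.20376×10^8 km; r₂ = 0.659 × 1.496×10^8 = 9.85864×10^7 km.
Transfer-ellipse semi-major axis a_t = (r₁ + r₂)/2 = (4.20376×10^8 + 9.85864×10^7)/2 = 2.594812×10^8 km.
On the circular orbit at r = 9.85864×10^7 km, v_c = √(μ/r) = 36.703 km/s.
Transfer-orbit speed at the same r (vis-viva, a = a_t): v_t = √[μ(2/r − 1/a_t)] = 46.716 km/s.
Δv₂ = |v_t − v_c| = |46.716 − 36.703| = 10.01 km/s.

Δv₂ = 10000 m/s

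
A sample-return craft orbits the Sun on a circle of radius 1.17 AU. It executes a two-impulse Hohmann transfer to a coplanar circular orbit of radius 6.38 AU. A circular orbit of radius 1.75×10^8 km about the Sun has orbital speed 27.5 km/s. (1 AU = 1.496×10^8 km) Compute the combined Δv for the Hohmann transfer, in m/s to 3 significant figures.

From the circular-orbit relation v² = μ/r at r = 1.75×10^8 km: μ = v²r = (27.5)² × 1.75×10^8 = 1.32344×10^11 km³/s².
In km: r₁ = 1.17 × 1.496×10^8 = 1.75032×10^8 km; r₂ = 6.38 × 1.496×10^8 = 9.54448×10^8 km.
Transfer-ellipse semi-major axis a_t = (r₁ + r₂)/2 = (1.75032×10^8 + 9.54448×10^8)/2 = 5.6474×10^8 km.
Circular speed at r₁: v₁ = √(μ/r₁) = √(1.32344×10^11/1.75032×10^8) = 27.50 km/s.
Transfer-orbit speed at r₁ (vis-viva equation): v_p = √[μ(2/r₁ − 1/a_t)] = 35.75 km/s.
First burn Δv₁ = |v_p − v₁| = 8.250 km/s.
At r₂, v₂ = √(μ/r₂) = 11.7754 km/s.
Transfer-orbit speed at r₂: v_a = √[μ(2/r₂ − 1/a_t)] = 6.55556 km/s.
Second burn Δv₂ = |v₂ − v_a| = 5.220 km/s.
Δv = Δv₁ + Δv₂ = 8.250 + 5.220 = 13.47 km/s.

Δv = 13500 m/s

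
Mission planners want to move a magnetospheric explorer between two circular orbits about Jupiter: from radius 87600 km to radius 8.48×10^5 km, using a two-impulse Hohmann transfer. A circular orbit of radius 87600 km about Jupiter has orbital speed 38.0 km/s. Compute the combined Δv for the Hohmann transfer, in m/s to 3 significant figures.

From the circular-orbit relation v² = μ/r at r = 87600 km: μ = v²r = (38.0)² × 87600 = 1.26494×10^8 km³/s².
The Hohmann ellipse has a_t = (r₁ + r₂)/2 = 4.678×10^5 km.
At r₁ the circular-orbit speed is v₁ = √(μ/r₁) = 38.00 km/s.
Transfer-orbit speed at r₁ (vis-viva equation): v_p = √[μ(2/r₁ − 1/a_t)] = 51.16 km/s.
First burn Δv₁ = |v_p − v₁| = 13.16 km/s.
Circular speed at r₂: v₂ = √(μ/r₂) = 12.213 km/s.
Transfer-orbit speed at r₂: v_a = √[μ(2/r₂ − 1/a_t)] = 5.2852 km/s.
Second burn Δv₂ = |v₂ − v_a| = 6.928 km/s.
Δv = Δv₁ + Δv₂ = 13.16 + 6.928 = 20.09 km/s.

Δv = 20100 m/s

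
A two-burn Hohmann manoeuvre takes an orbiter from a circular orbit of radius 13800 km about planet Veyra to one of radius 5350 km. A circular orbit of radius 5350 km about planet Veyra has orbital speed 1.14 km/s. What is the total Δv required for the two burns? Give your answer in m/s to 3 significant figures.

From the circular-orbit relation v² = μ/r at r = 5350 km: μ = v²r = (1.14)² × 5350 = 6952.86 km³/s².
The Hohmann ellipse has a_t = (r₁ + r₂)/2 = 9575 km.
Circular speed at r₁: v₁ = √(μ/r₁) = √(6952.86/13800) = 0.7098 km/s.
On the transfer ellipse at r₁, v² = μ(2/r − 1/a) gives v_a = √[μ(2/r₁ − 1/a_t)] = 0.5306 km/s.
First burn Δv₁ = |v_a − v₁| = 0.1792 km/s.
Circular speed at r₂: v₂ = √(μ/r₂) = 1.1400 km/s.
Transfer-orbit speed at r₂: v_p = √[μ(2/r₂ − 1/a_t)] = 1.3686 km/s.
Second burn Δv₂ = |v₂ − v_p| = 0.2286 km/s.
Δv = Δv₁ + Δv₂ = 0.1792 + 0.2286 = 0.4078 km/s.

Δv = 408 m/s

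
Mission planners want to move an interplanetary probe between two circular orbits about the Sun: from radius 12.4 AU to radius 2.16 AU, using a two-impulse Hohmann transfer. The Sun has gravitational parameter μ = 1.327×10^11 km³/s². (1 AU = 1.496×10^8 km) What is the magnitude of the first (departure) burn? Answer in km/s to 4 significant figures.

Δv₁ = 3.851 km/s

In km: r₁ = 12.4 × 1.496×10^8 = 1.85504×10^9 km; r₂ = 2.16 × 1.496×10^8 = 3.23136×10^8 km.
Transfer-ellipse semi-major axis a_t = (r₁ + r₂)/2 = (1.85504×10^9 + 3.23136×10^8)/2 = 1.089088×10^9 km.
Circular speed at r = 1.85504×10^9 km: v_c = √(μ/r) = 8.458 km/s.
Transfer-orbit speed at the same r (vis-viva, a = a_t): v_t = √[μ(2/r − 1/a_t)] = 4.607 km/s.
Δv₁ = |v_t − v_c| = |4.607 − 8.458| = 3.851 km/s.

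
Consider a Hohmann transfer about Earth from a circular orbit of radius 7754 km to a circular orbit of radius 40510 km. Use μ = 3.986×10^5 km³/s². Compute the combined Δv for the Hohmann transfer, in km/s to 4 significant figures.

Δv = 3.478 km/s

Semi-major axis of the transfer orbit: a_t = (7754 + 40510)/2 = 24132 km.
At r₁ the circular-orbit speed is v₁ = √(μ/r₁) = 7.1698 km/s.
On the transfer ellipse at r₁, vis-viva gives v_p = √[μ(2/r₁ − 1/a_t)] = 9.2895 km/s.
First burn Δv₁ = |v_p − v₁| = 2.1197 km/s.
At r₂, v₂ = √(μ/r₂) = 3.1368 km/s.
Transfer-orbit speed at r₂: v_a = √[μ(2/r₂ − 1/a_t)] = 1.7781 km/s.
Second burn Δv₂ = |v₂ − v_a| = 1.3587 km/s.
Δv = Δv₁ + Δv₂ = 2.1197 + 1.3587 = 3.478 km/s.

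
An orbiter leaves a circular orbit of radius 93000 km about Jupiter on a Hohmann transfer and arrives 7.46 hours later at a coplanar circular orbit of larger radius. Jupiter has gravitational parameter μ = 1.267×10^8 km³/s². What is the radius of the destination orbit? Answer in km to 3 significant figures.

Transfer time t = 7.46 hours = 26856 s, and t = π√(a_t³/μ).
So a_t = (μ t²/π²)^(1/3) = (1.267×10^8 × (26856)² / π²)^(1/3) = 2.0998×10^5 km.
Since a_t = (r₁ + r₂)/2, r₂ = 2a_t − r₁ = 2×2.0998×10^5 − 93000 = 3.2696×10^5 km.

r₂ = 3.27×10^5 km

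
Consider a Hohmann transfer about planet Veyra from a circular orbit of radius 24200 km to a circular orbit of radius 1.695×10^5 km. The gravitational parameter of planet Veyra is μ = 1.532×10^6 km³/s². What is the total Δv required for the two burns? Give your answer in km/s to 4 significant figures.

The Hohmann ellipse has a_t = (r₁ + r₂)/2 = 96850 km.
At r₁ the circular-orbit speed is v₁ = √(μ/r₁) = 7.95649 km/s.
On the transfer ellipse at r₁, vis-viva gives v_p = √[μ(2/r₁ − 1/a_t)] = 10.5258 km/s.
First burn Δv₁ = |v_p − v₁| = 2.569 km/s.
At r₂, v₂ = √(μ/r₂) = 3.0064 km/s.
Transfer-orbit speed at r₂: v_a = √[μ(2/r₂ − 1/a_t)] = 1.5028 km/s.
Second burn Δv₂ = |v₂ − v_a| = 1.504 km/s.
Total Δv = Δv₁ + Δv₂ = 4.073 km/s.

Δv = 4.073 km/s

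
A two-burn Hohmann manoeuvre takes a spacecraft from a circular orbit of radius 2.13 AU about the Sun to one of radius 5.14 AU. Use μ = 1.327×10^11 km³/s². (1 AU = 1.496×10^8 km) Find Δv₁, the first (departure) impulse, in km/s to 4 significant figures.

Δv₁ = 3.860 km/s

In km: r₁ = 2.13 × 1.496×10^8 = 3.18648×10^8 km; r₂ = 5.14 × 1.496×10^8 = 7.68944×10^8 km.
The Hohmann ellipse has a_t = (r₁ + r₂)/2 = 5.43796×10^8 km.
Circular speed at r = 3.18648×10^8 km: v_c = √(μ/r) = 20.41 km/s.
Vis-viva on the transfer ellipse at r = 3.18648×10^8 km gives v_t = √[μ(2/r − 1/a_t)] = 24.27 km/s.
Δv₁ = |v_t − v_c| = |24.27 − 20.41| = 3.860 km/s.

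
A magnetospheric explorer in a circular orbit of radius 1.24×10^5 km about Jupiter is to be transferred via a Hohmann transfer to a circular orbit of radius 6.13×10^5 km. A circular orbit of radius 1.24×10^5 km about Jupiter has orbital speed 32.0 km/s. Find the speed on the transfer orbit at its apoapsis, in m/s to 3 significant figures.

From the circular-orbit relation v² = μ/r at r = 1.24×10^5 km: μ = v²r = (32.0)² × 1.24×10^5 = 1.26976×10^8 km³/s².
Transfer-ellipse semi-major axis a_t = (r₁ + r₂)/2 = (1.240×10^5 + 6.130×10^5)/2 = 3.685×10^5 km.
The apoapsis of the transfer ellipse is at r = 6.130×10^5 km.
From the vis-viva equation, v = √[μ(2/r − 1/a_t)] = 8.349 km/s.

v = 8350 m/s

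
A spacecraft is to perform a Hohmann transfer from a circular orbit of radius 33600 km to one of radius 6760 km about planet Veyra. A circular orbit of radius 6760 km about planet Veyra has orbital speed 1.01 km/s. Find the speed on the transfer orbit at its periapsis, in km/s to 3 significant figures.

v = 1.30 km/s

From the circular-orbit relation v² = μ/r at r = 6760 km: μ = v²r = (1.01)² × 6760 = 6895.88 km³/s².
The Hohmann ellipse has a_t = (r₁ + r₂)/2 = 20180 km.
The periapsis of the transfer ellipse is at r = 6760 km.
From the vis-viva equation, v = √[μ(2/r − 1/a_t)] = 1.303 km/s.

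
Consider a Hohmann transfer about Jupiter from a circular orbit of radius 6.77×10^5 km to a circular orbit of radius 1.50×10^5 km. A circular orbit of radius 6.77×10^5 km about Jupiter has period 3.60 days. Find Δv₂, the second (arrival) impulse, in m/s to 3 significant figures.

From Kepler's third law T² = 4π²r³/μ at r = 6.77×10^5 km, T = 3.60 days = 3.60 × 86400 s = 3.1104×10^5 s: μ = 4π²r³/T² = 1.26617×10^8 km³/s².
Transfer-ellipse semi-major axis a_t = (r₁ + r₂)/2 = (6.770×10^5 + 1.500×10^5)/2 = 4.135×10^5 km.
On the circular orbit at r = 1.500×10^5 km, v_c = √(μ/r) = 29.054 km/s.
Transfer-orbit speed at the same r (vis-viva, a = a_t): v_t = √[μ(2/r − 1/a_t)] = 37.176 km/s.
Δv₂ = |v_t − v_c| = |37.176 − 29.054| = 8.122 km/s.

Δv₂ = 8120 m/s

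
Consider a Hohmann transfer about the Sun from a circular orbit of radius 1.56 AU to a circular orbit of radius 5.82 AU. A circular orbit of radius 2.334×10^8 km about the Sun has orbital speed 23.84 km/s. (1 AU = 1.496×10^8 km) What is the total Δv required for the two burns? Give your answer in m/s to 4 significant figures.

From the circular-orbit relation v² = μ/r at r = 2.334×10^8 km: μ = v²r = (23.84)² × 2.334×10^8 = 1.32652×10^11 km³/s².
In km: r₁ = 1.56 × 1.496×10^8 = 2.33376×10^8 km; r₂ = 5.82 × 1.496×10^8 = 8.70672×10^8 km.
The Hohmann ellipse has a_t = (r₁ + r₂)/2 = 5.52024×10^8 km.
At r₁ the circular-orbit speed is v₁ = √(μ/r₁) = 23.841 km/s.
Transfer-orbit speed at r₁ (vis-viva equation): v_p = √[μ(2/r₁ − 1/a_t)] = 29.942 km/s.
First burn Δv₁ = |v_p − v₁| = 6.101 km/s.
At r₂, v₂ = √(μ/r₂) = 12.3432 km/s.
Transfer-orbit speed at r₂: v_a = √[μ(2/r₂ − 1/a_t)] = 8.02562 km/s.
Second burn Δv₂ = |v₂ − v_a| = 4.318 km/s.
Total Δv = Δv₁ + Δv₂ = 10.42 km/s.

Δv = 10420 m/s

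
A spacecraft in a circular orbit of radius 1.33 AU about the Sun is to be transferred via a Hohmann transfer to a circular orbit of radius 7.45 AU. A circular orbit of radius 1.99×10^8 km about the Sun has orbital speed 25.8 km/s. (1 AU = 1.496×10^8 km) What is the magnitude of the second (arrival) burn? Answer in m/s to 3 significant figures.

From the circular-orbit relation v² = μ/r at r = 1.99×10^8 km: μ = v²r = (25.8)² × 1.99×10^8 = 1.32462×10^11 km³/s².
In km: r₁ = 1.33 × 1.496×10^8 = 1.98968×10^8 km; r₂ = 7.45 × 1.496×10^8 = 1.11452×10^9 km.
Transfer-ellipse semi-major axis a_t = (r₁ + r₂)/2 = (1.98968×10^8 + 1.11452×10^9)/2 = 6.56744×10^8 km.
On the circular orbit at r = 1.11452×10^9 km, v_c = √(μ/r) = 10.902 km/s.
Transfer-orbit speed at the same r (vis-viva, a = a_t): v_t = √[μ(2/r − 1/a_t)] = 6.0006 km/s.
Δv₂ = |v_t − v_c| = |6.0006 − 10.902| = 4.901 km/s.

Δv₂ = 4900 m/s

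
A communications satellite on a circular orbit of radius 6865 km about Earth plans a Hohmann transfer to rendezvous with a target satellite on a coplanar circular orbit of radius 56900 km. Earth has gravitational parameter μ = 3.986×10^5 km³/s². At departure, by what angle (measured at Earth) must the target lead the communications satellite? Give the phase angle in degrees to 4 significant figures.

φ = 104.5°

The Hohmann ellipse has a_t = (r₁ + r₂)/2 = 31882.5 km.
Transfer time t = π√(a_t³/μ) = 28328 s.
Target angular speed ω₂ = √(μ/r₂³) = 4.6516×10^-5 rad/s.
Angle swept by the target during transfer: ω₂·t = 1.3177 rad = 75.50°.
Arrival is 180° from departure on the ellipse, so φ = 180° − 75.50° = 104.5°.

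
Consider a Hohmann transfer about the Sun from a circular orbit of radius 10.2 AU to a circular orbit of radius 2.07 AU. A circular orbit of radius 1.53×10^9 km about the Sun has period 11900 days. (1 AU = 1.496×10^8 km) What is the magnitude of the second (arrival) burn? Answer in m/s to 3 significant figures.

Δv₂ = 6010 m/s

From Kepler's third law T² = 4π²r³/μ at r = 1.53×10^9 km, T = 11900 days = 11900 × 86400 s = 1.02816×10^9 s: μ = 4π²r³/T² = 1.33756×10^11 km³/s².
In km: r₁ = 10.2 × 1.496×10^8 = 1.52592×10^9 km; r₂ = 2.07 × 1.496×10^8 = 3.09672×10^8 km.
The Hohmann ellipse has a_t = (r₁ + r₂)/2 = 9.17796×10^8 km.
On the circular orbit at r = 3.09672×10^8 km, v_c = √(μ/r) = 20.783 km/s.
Transfer-orbit speed at the same r (vis-viva, a = a_t): v_t = √[μ(2/r − 1/a_t)] = 26.798 km/s.
Δv₂ = |v_t − v_c| = |26.798 − 20.783| = 6.015 km/s.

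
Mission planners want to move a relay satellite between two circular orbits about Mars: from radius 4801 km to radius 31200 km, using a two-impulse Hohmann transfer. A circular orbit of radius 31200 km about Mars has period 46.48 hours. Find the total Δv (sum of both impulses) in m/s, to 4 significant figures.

From Kepler's third law T² = 4π²r³/μ at r = 31200 km, T = 46.48 hours = 46.48 × 3600 s = 1.67328×10^5 s: μ = 4π²r³/T² = 42823.9 km³/s².
The Hohmann ellipse has a_t = (r₁ + r₂)/2 = 18000.5 km.
At r₁ the circular-orbit speed is v₁ = √(μ/r₁) = 2.9866 km/s.
On the transfer ellipse at r₁, vis-viva equation gives v_p = √[μ(2/r₁ − 1/a_t)] = 3.9320 km/s.
First burn Δv₁ = |v_p − v₁| = 0.9454 km/s.
At r₂, v₂ = √(μ/r₂) = 1.17156 km/s.
Transfer-orbit speed at r₂: v_a = √[μ(2/r₂ − 1/a_t)] = 0.605047 km/s.
Second burn Δv₂ = |v₂ − v_a| = 0.5665 km/s.
Total Δv = Δv₁ + Δv₂ = 1.512 km/s.

Δv = 1512 m/s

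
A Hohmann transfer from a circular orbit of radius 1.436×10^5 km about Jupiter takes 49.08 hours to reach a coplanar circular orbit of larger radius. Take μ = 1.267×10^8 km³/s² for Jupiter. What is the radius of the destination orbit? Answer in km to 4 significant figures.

Transfer time t = 49.08 hours = 1.76688×10^5 s, and t = π√(a_t³/μ).
So a_t = (μ t²/π²)^(1/3) = (1.267×10^8 × (1.76688×10^5)² / π²)^(1/3) = 7.3728×10^5 km.
Since a_t = (r₁ + r₂)/2, r₂ = 2a_t − r₁ = 2×7.3728×10^5 − 1.436×10^5 = 1.33096×10^6 km.

r₂ = 1.331×10^6 km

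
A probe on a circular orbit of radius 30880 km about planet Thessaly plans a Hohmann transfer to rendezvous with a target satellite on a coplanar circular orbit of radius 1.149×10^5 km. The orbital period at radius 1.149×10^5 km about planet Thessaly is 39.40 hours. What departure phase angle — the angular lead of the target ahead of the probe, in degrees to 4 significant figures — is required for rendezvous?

φ = 89.05°

From Kepler's third law T² = 4π²r³/μ at r = 1.149×10^5 km, T = 39.40 hours = 39.40 × 3600 s = 1.4184×10^5 s: μ = 4π²r³/T² = 2.97661×10^6 km³/s².
Transfer-ellipse semi-major axis a_t = (r₁ + r₂)/2 = (30880 + 1.149×10^5)/2 = 72890 km.
The half-period of the transfer ellipse is t = π√(a_t³/μ) = 35830 s.
Target angular speed ω₂ = √(μ/r₂³) = 4.430×10^-5 rad/s.
Angle swept by the target during transfer: ω₂·t = 1.5873 rad = 90.95°.
The probe traverses 180° on the transfer ellipse, so the target must lead by 180° − 90.95° = 89.05°.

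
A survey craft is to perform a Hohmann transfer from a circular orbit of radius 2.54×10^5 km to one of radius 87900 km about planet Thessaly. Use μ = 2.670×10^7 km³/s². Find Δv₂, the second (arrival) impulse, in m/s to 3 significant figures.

Δv₂ = 3820 m/s

Transfer-ellipse semi-major axis a_t = (r₁ + r₂)/2 = (2.540×10^5 + 87900)/2 = 1.7095×10^5 km.
Circular speed at r = 87900 km: v_c = √(μ/r) = 17.4285 km/s.
Vis-viva on the transfer ellipse at r = 87900 km gives v_t = √[μ(2/r − 1/a_t)] = 21.2444 km/s.
Δv₂ = |v_t − v_c| = |21.2444 − 17.4285| = 3.816 km/s.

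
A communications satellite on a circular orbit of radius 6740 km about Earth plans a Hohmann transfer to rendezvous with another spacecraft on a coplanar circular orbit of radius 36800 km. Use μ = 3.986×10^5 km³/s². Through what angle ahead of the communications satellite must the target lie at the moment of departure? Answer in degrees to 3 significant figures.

φ = 98.1°

Semi-major axis of the transfer orbit: a_t = (6740 + 36800)/2 = 21770 km.
Transfer time t = π√(a_t³/μ) = 15983 s.
The target's mean motion on its circular orbit is ω₂ = √(μ/r₂³) = 8.9433×10^-5 rad/s.
Angle swept by the target during transfer: ω₂·t = 1.4294 rad = 81.90°.
The communications satellite traverses 180° on the transfer ellipse, so the target must lead by 180° − 81.90° = 98.1°.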